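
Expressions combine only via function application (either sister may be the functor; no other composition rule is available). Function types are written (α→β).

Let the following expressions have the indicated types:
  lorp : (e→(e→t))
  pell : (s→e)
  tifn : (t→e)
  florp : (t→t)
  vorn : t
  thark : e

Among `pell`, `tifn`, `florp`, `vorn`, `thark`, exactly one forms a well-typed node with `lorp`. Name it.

pell : (s→e) — neither side's domain matches the other.
tifn : (t→e) — neither side's domain matches the other.
florp : (t→t) — neither side's domain matches the other.
vorn : t — neither side's domain matches the other.
thark — combines: lorp : (e→(e→t)) takes thark : e as argument, giving (e→t).

thark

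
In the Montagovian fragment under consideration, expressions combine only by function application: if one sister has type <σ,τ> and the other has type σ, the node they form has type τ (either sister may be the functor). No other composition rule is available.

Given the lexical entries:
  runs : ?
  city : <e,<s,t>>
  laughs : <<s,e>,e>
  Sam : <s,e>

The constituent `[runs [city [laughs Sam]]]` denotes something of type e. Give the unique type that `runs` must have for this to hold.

<<s,t>,e>

[runs [city [laughs Sam]]] must have type e. The sister [city [laughs Sam]] has type <s,t>; that is not a function onto e, so runs must be the functor, of type <<s,t>,e>.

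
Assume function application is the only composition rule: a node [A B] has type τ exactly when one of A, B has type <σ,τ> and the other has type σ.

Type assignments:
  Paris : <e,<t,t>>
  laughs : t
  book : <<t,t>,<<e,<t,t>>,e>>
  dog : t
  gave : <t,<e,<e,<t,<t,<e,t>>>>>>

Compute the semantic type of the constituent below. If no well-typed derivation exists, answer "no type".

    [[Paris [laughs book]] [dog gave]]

no type

At [laughs book]: neither t nor <<t,t>,<<e,<t,t>>,e>> can take the other as argument; the node is ill-typed.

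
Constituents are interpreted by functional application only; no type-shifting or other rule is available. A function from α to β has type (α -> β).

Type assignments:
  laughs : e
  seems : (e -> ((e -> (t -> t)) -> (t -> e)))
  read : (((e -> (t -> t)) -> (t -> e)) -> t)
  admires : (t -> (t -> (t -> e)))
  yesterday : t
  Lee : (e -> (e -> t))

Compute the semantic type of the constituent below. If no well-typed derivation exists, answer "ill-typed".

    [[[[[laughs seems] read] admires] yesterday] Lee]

ill-typed

[laughs seems]: seems is (e -> ((e -> (t -> t)) -> (t -> e))), laughs is e; result ((e -> (t -> t)) -> (t -> e)).
[[laughs seems] read]: read is (((e -> (t -> t)) -> (t -> e)) -> t), [laughs seems] is ((e -> (t -> t)) -> (t -> e)); result t.
[[[laughs seems] read] admires]: admires is (t -> (t -> (t -> e))), [[laughs seems] read] is t; result (t -> (t -> e)).
[[[[laughs seems] read] admires] yesterday]: [[[laughs seems] read] admires] is (t -> (t -> e)), yesterday is t; result (t -> e).
[[[[[laughs seems] read] admires] yesterday] Lee]: (t -> e) and (e -> (e -> t)) cannot combine by function application — type clash.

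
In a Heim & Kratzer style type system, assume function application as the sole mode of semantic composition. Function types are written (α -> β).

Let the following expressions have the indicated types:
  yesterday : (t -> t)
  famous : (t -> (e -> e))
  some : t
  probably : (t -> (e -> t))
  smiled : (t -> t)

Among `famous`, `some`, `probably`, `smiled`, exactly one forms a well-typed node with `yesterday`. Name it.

some

famous : (t -> (e -> e)) — no; yesterday wants t, and famous wants t.
some — combines: yesterday : (t -> t) takes some : t as argument, giving t.
probably : (t -> (e -> t)) — no; yesterday wants t, and probably wants t.
smiled : (t -> t) — no; yesterday wants t, and smiled wants t.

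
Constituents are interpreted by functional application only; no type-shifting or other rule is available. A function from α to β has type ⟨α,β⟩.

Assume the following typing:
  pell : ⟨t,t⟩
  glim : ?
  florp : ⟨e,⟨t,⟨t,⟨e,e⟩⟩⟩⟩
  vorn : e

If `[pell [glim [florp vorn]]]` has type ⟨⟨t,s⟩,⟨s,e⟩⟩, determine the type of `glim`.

⟨⟨t,⟨t,⟨e,e⟩⟩⟩,⟨⟨t,t⟩,⟨⟨t,s⟩,⟨s,e⟩⟩⟩⟩

[pell [glim [florp vorn]]] is required to be ⟨⟨t,s⟩,⟨s,e⟩⟩. pell : ⟨t,t⟩ cannot yield ⟨⟨t,s⟩,⟨s,e⟩⟩ as functor, so [glim [florp vorn]] : ⟨⟨t,t⟩,⟨⟨t,s⟩,⟨s,e⟩⟩⟩.
[glim [florp vorn]] is required to be ⟨⟨t,t⟩,⟨⟨t,s⟩,⟨s,e⟩⟩⟩. [florp vorn] : ⟨t,⟨t,⟨e,e⟩⟩⟩ cannot yield ⟨⟨t,t⟩,⟨⟨t,s⟩,⟨s,e⟩⟩⟩ as functor, so glim : ⟨⟨t,⟨t,⟨e,e⟩⟩⟩,⟨⟨t,t⟩,⟨⟨t,s⟩,⟨s,e⟩⟩⟩⟩.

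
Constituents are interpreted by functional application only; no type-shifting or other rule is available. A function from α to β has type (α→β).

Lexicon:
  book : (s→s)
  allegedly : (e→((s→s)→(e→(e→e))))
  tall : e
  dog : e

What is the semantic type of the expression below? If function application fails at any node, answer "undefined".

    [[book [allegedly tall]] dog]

[allegedly tall]: functor allegedly : (e→((s→s)→(e→(e→e)))), argument tall : e; result ((s→s)→(e→(e→e))).
[book [allegedly tall]]: functor [allegedly tall] : ((s→s)→(e→(e→e))), argument book : (s→s); result (e→(e→e)).
[[book [allegedly tall]] dog]: functor [book [allegedly tall]] : (e→(e→e)), argument dog : e; result (e→e).

(e→e)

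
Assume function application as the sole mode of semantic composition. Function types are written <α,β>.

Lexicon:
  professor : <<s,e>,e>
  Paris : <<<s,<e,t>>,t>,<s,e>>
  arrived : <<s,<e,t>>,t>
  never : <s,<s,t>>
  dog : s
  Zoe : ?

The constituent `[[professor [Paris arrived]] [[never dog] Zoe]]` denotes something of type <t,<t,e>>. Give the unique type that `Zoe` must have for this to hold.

For [[professor [Paris arrived]] [[never dog] Zoe]] to have type <t,<t,e>> with [professor [Paris arrived]] of type e, [[never dog] Zoe] must be the function: [[never dog] Zoe] : <e,<t,<t,e>>>.
For [[never dog] Zoe] to have type <e,<t,<t,e>>> with [never dog] of type <s,t>, Zoe must be the function: Zoe : <<s,t>,<e,<t,<t,e>>>>.

<<s,t>,<e,<t,<t,e>>>>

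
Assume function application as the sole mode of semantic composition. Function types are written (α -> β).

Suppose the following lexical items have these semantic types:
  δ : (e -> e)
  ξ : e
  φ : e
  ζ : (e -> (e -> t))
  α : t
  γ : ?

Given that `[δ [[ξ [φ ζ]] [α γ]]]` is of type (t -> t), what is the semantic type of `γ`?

[δ [[ξ [φ ζ]] [α γ]]] is required to be (t -> t). δ : (e -> e) cannot yield (t -> t) as functor, so [[ξ [φ ζ]] [α γ]] : ((e -> e) -> (t -> t)).
[[ξ [φ ζ]] [α γ]] is required to be ((e -> e) -> (t -> t)). [ξ [φ ζ]] : t cannot yield ((e -> e) -> (t -> t)) as functor, so [α γ] : (t -> ((e -> e) -> (t -> t))).
[α γ] is required to be (t -> ((e -> e) -> (t -> t))). α : t cannot yield (t -> ((e -> e) -> (t -> t))) as functor, so γ : (t -> (t -> ((e -> e) -> (t -> t)))).

(t -> (t -> ((e -> e) -> (t -> t))))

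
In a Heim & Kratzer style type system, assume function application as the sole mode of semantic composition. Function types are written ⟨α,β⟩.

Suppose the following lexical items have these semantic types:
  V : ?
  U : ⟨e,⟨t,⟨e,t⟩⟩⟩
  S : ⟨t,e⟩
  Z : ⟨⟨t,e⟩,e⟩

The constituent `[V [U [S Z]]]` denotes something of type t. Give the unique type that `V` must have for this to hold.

⟨⟨t,⟨e,t⟩⟩,t⟩

[V [U [S Z]]] is required to be t. [U [S Z]] : ⟨t,⟨e,t⟩⟩ cannot yield t as functor, so V : ⟨⟨t,⟨e,t⟩⟩,t⟩.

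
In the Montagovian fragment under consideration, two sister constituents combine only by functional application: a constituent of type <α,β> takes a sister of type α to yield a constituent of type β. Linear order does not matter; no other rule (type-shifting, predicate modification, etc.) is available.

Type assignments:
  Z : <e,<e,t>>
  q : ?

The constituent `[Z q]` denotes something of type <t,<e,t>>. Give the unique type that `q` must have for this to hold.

[Z q] must have type <t,<e,t>>. The sister Z has type <e,<e,t>>; that is not a function onto <t,<e,t>>, so q must be the functor, of type <<e,<e,t>>,<t,<e,t>>>.

<<e,<e,t>>,<t,<e,t>>>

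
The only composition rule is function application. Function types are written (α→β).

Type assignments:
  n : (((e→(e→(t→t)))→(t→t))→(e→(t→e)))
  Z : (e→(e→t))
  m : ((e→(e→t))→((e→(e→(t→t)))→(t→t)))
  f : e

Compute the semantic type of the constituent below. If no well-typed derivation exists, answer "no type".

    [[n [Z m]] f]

[Z m]: functor m : ((e→(e→t))→((e→(e→(t→t)))→(t→t))), argument Z : (e→(e→t)); result ((e→(e→(t→t)))→(t→t)).
[n [Z m]]: functor n : (((e→(e→(t→t)))→(t→t))→(e→(t→e))), argument [Z m] : ((e→(e→(t→t)))→(t→t)); result (e→(t→e)).
[[n [Z m]] f]: functor [n [Z m]] : (e→(t→e)), argument f : e; result (t→e).

(t→e)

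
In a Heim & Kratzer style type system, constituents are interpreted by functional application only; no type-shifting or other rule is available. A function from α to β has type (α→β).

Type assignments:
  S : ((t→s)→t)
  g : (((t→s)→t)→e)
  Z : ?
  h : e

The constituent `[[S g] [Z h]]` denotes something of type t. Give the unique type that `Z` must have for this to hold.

[[S g] [Z h]] is required to be t. [S g] : e cannot yield t as functor, so [Z h] : (e→t).
[Z h] is required to be (e→t). h : e cannot yield (e→t) as functor, so Z : (e→(e→t)).

(e→(e→t))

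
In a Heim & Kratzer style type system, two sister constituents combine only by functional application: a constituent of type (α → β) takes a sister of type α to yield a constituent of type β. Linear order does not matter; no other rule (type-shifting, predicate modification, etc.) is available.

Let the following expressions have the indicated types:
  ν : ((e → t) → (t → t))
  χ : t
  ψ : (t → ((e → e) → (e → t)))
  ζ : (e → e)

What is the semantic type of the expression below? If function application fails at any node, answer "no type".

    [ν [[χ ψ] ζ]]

(t → t)

[χ ψ]: ψ is (t → ((e → e) → (e → t))), χ is t; result ((e → e) → (e → t)).
[[χ ψ] ζ]: [χ ψ] is ((e → e) → (e → t)), ζ is (e → e); result (e → t).
[ν [[χ ψ] ζ]]: ν is ((e → t) → (t → t)), [[χ ψ] ζ] is (e → t); result (t → t).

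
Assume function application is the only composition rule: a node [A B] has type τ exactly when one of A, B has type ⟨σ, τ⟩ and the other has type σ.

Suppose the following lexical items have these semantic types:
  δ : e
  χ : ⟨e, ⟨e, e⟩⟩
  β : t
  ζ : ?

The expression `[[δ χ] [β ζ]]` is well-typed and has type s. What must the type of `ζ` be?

⟨t, ⟨⟨e, e⟩, s⟩⟩

[[δ χ] [β ζ]] must have type s. The sister [δ χ] has type ⟨e, e⟩; that is not a function onto s, so [β ζ] must be the functor, of type ⟨⟨e, e⟩, s⟩.
[β ζ] must have type ⟨⟨e, e⟩, s⟩. The sister β has type t; that is not a function onto ⟨⟨e, e⟩, s⟩, so ζ must be the functor, of type ⟨t, ⟨⟨e, e⟩, s⟩⟩.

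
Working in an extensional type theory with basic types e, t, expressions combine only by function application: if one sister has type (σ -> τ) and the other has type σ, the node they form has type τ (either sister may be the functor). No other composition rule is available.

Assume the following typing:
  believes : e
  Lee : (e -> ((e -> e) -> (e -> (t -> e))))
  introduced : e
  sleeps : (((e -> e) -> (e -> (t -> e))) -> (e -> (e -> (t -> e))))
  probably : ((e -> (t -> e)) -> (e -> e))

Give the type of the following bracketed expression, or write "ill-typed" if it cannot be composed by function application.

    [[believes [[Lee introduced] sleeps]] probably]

(e -> e)

[Lee introduced]: functor Lee : (e -> ((e -> e) -> (e -> (t -> e)))), argument introduced : e; result ((e -> e) -> (e -> (t -> e))).
[[Lee introduced] sleeps]: functor sleeps : (((e -> e) -> (e -> (t -> e))) -> (e -> (e -> (t -> e)))), argument [Lee introduced] : ((e -> e) -> (e -> (t -> e))); result (e -> (e -> (t -> e))).
[believes [[Lee introduced] sleeps]]: functor [[Lee introduced] sleeps] : (e -> (e -> (t -> e))), argument believes : e; result (e -> (t -> e)).
[[believes [[Lee introduced] sleeps]] probably]: functor probably : ((e -> (t -> e)) -> (e -> e)), argument [believes [[Lee introduced] sleeps]] : (e -> (t -> e)); result (e -> e).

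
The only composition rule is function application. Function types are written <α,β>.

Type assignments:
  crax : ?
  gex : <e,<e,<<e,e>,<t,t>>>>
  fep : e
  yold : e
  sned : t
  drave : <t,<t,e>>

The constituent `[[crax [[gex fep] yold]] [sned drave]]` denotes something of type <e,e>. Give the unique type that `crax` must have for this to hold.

<<<e,e>,<t,t>>,<<t,e>,<e,e>>>

[[crax [[gex fep] yold]] [sned drave]] is required to be <e,e>. [sned drave] : <t,e> cannot yield <e,e> as functor, so [crax [[gex fep] yold]] : <<t,e>,<e,e>>.
[crax [[gex fep] yold]] is required to be <<t,e>,<e,e>>. [[gex fep] yold] : <<e,e>,<t,t>> cannot yield <<t,e>,<e,e>> as functor, so crax : <<<e,e>,<t,t>>,<<t,e>,<e,e>>>.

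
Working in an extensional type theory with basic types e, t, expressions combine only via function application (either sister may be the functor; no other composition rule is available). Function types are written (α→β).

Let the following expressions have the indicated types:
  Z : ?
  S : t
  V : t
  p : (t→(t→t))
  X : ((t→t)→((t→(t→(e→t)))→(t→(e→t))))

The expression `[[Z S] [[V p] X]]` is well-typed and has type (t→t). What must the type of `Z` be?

[[Z S] [[V p] X]] is required to be (t→t). [[V p] X] : ((t→(t→(e→t)))→(t→(e→t))) cannot yield (t→t) as functor, so [Z S] : (((t→(t→(e→t)))→(t→(e→t)))→(t→t)).
[Z S] is required to be (((t→(t→(e→t)))→(t→(e→t)))→(t→t)). S : t cannot yield (((t→(t→(e→t)))→(t→(e→t)))→(t→t)) as functor, so Z : (t→(((t→(t→(e→t)))→(t→(e→t)))→(t→t))).

(t→(((t→(t→(e→t)))→(t→(e→t)))→(t→t)))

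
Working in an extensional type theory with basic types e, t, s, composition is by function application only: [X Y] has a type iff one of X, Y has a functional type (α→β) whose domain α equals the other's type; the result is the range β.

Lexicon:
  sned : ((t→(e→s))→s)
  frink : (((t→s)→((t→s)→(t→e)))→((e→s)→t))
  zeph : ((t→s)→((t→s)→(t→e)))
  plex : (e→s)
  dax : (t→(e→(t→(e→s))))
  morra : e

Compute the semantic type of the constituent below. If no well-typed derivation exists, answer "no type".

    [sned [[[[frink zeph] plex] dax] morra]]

[frink zeph]: frink is (((t→s)→((t→s)→(t→e)))→((e→s)→t)), zeph is ((t→s)→((t→s)→(t→e))); result ((e→s)→t).
[[frink zeph] plex]: [frink zeph] is ((e→s)→t), plex is (e→s); result t.
[[[frink zeph] plex] dax]: dax is (t→(e→(t→(e→s)))), [[frink zeph] plex] is t; result (e→(t→(e→s))).
[[[[frink zeph] plex] dax] morra]: [[[frink zeph] plex] dax] is (e→(t→(e→s))), morra is e; result (t→(e→s)).
[sned [[[[frink zeph] plex] dax] morra]]: sned is ((t→(e→s))→s), [[[[frink zeph] plex] dax] morra] is (t→(e→s)); result s.

s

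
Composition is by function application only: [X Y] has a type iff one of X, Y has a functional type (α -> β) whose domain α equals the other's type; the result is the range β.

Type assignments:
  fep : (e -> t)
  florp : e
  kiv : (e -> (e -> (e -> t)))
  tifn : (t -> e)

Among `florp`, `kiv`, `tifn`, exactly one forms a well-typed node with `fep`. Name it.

florp

florp — combines: fep : (e -> t) takes florp : e as argument, giving t.
kiv : (e -> (e -> (e -> t))) — fep needs e; kiv needs e; neither fits.
tifn : (t -> e) — fep needs e; tifn needs t; neither fits.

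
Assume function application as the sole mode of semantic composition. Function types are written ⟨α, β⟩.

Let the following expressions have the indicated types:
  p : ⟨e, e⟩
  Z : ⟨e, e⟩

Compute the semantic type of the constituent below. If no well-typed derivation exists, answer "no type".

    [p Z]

no type

At [p Z]: neither ⟨e, e⟩ nor ⟨e, e⟩ can take the other as argument; the node is ill-typed.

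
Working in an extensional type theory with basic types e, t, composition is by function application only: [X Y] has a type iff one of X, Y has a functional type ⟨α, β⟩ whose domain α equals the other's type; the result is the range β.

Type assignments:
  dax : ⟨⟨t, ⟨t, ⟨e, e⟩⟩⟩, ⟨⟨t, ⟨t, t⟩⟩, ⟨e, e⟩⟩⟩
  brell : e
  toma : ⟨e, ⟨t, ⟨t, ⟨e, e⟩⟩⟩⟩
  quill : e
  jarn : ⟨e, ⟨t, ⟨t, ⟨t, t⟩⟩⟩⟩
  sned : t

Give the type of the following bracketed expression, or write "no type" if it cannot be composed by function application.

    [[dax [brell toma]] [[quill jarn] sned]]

[brell toma]: functor toma : ⟨e, ⟨t, ⟨t, ⟨e, e⟩⟩⟩⟩, argument brell : e; result ⟨t, ⟨t, ⟨e, e⟩⟩⟩.
[dax [brell toma]]: functor dax : ⟨⟨t, ⟨t, ⟨e, e⟩⟩⟩, ⟨⟨t, ⟨t, t⟩⟩, ⟨e, e⟩⟩⟩, argument [brell toma] : ⟨t, ⟨t, ⟨e, e⟩⟩⟩; result ⟨⟨t, ⟨t, t⟩⟩, ⟨e, e⟩⟩.
[quill jarn]: functor jarn : ⟨e, ⟨t, ⟨t, ⟨t, t⟩⟩⟩⟩, argument quill : e; result ⟨t, ⟨t, ⟨t, t⟩⟩⟩.
[[quill jarn] sned]: functor [quill jarn] : ⟨t, ⟨t, ⟨t, t⟩⟩⟩, argument sned : t; result ⟨t, ⟨t, t⟩⟩.
[[dax [brell toma]] [[quill jarn] sned]]: functor [dax [brell toma]] : ⟨⟨t, ⟨t, t⟩⟩, ⟨e, e⟩⟩, argument [[quill jarn] sned] : ⟨t, ⟨t, t⟩⟩; result ⟨e, e⟩.

⟨e, e⟩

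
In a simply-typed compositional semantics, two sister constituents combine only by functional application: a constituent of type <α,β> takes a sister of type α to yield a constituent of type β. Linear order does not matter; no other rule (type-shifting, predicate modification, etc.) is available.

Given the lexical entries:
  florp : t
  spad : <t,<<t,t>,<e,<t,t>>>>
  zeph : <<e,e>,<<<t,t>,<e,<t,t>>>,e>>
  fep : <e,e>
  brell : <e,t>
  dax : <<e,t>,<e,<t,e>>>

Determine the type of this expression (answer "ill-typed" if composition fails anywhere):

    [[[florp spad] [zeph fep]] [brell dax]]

[florp spad]: functor spad : <t,<<t,t>,<e,<t,t>>>>, argument florp : t; result <<t,t>,<e,<t,t>>>.
[zeph fep]: functor zeph : <<e,e>,<<<t,t>,<e,<t,t>>>,e>>, argument fep : <e,e>; result <<<t,t>,<e,<t,t>>>,e>.
[[florp spad] [zeph fep]]: functor [zeph fep] : <<<t,t>,<e,<t,t>>>,e>, argument [florp spad] : <<t,t>,<e,<t,t>>>; result e.
[brell dax]: functor dax : <<e,t>,<e,<t,e>>>, argument brell : <e,t>; result <e,<t,e>>.
[[[florp spad] [zeph fep]] [brell dax]]: functor [brell dax] : <e,<t,e>>, argument [[florp spad] [zeph fep]] : e; result <t,e>.

<t,e>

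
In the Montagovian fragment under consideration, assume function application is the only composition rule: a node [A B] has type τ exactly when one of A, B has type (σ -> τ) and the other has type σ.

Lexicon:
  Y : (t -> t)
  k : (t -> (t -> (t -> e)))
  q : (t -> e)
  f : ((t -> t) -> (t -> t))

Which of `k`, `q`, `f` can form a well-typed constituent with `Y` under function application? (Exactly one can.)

k : (t -> (t -> (t -> e))) — no; Y wants t, and k wants t.
q : (t -> e) — no; Y wants t, and q wants t.
f — combines: f : ((t -> t) -> (t -> t)) takes Y : (t -> t) as argument, giving (t -> t).

f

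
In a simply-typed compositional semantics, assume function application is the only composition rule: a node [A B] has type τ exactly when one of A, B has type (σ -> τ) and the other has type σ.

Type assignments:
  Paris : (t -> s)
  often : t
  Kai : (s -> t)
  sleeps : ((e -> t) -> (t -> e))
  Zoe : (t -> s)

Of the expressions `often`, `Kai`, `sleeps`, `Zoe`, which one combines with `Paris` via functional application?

often — combines: Paris : (t -> s) takes often : t as argument, giving s.
Kai : (s -> t) — Paris needs t; Kai needs s; neither fits.
sleeps : ((e -> t) -> (t -> e)) — Paris needs t; sleeps needs (e -> t); neither fits.
Zoe : (t -> s) — Paris needs t; Zoe needs t; neither fits.

often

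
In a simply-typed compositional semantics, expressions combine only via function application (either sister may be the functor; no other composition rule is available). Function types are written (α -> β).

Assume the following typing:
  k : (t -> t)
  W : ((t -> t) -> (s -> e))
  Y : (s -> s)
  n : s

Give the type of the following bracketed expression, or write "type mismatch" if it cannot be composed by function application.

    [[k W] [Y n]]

e

[k W]: functor W : ((t -> t) -> (s -> e)), argument k : (t -> t); result (s -> e).
[Y n]: functor Y : (s -> s), argument n : s; result s.
[[k W] [Y n]]: functor [k W] : (s -> e), argument [Y n] : s; result e.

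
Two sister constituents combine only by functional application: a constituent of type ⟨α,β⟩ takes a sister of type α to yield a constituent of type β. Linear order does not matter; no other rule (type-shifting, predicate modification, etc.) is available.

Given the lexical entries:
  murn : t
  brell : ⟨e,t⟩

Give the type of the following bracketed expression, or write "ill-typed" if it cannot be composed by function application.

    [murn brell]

[murn brell]: t with ⟨e,t⟩ — neither is a function whose domain matches the other; composition fails here.

ill-typed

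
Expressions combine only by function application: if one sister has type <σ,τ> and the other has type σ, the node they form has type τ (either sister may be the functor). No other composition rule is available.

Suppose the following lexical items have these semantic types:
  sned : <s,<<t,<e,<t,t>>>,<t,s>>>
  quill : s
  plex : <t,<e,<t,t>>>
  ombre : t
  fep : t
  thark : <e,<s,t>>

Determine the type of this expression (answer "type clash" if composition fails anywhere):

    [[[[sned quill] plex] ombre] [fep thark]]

type clash

At [sned quill], sned : <s,<<t,<e,<t,t>>>,<t,s>>> takes quill : s, giving <<t,<e,<t,t>>>,<t,s>>.
At [[sned quill] plex], [sned quill] : <<t,<e,<t,t>>>,<t,s>> takes plex : <t,<e,<t,t>>>, giving <t,s>.
At [[[sned quill] plex] ombre], [[sned quill] plex] : <t,s> takes ombre : t, giving s.
[fep thark]: t and <e,<s,t>> cannot combine by function application — type clash.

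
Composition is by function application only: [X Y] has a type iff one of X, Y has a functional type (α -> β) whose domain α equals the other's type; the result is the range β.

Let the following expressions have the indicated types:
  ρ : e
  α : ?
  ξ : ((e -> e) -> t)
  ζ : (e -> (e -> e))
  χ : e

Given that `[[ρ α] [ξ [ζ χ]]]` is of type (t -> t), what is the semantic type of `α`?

[[ρ α] [ξ [ζ χ]]] is required to be (t -> t). [ξ [ζ χ]] : t cannot yield (t -> t) as functor, so [ρ α] : (t -> (t -> t)).
[ρ α] is required to be (t -> (t -> t)). ρ : e cannot yield (t -> (t -> t)) as functor, so α : (e -> (t -> (t -> t))).

(e -> (t -> (t -> t)))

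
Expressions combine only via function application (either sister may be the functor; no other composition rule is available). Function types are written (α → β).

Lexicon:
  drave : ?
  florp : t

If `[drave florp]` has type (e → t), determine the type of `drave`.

(t → (e → t))

For [drave florp] to have type (e → t) with florp of type t, drave must be the function: drave : (t → (e → t)).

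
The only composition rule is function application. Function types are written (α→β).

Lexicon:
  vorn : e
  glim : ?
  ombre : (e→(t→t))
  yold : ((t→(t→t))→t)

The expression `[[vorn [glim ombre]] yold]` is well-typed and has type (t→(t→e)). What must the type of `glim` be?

((e→(t→t))→(e→(((t→(t→t))→t)→(t→(t→e)))))

For [[vorn [glim ombre]] yold] to have type (t→(t→e)) with yold of type ((t→(t→t))→t), [vorn [glim ombre]] must be the function: [vorn [glim ombre]] : (((t→(t→t))→t)→(t→(t→e))).
For [vorn [glim ombre]] to have type (((t→(t→t))→t)→(t→(t→e))) with vorn of type e, [glim ombre] must be the function: [glim ombre] : (e→(((t→(t→t))→t)→(t→(t→e)))).
For [glim ombre] to have type (e→(((t→(t→t))→t)→(t→(t→e)))) with ombre of type (e→(t→t)), glim must be the function: glim : ((e→(t→t))→(e→(((t→(t→t))→t)→(t→(t→e))))).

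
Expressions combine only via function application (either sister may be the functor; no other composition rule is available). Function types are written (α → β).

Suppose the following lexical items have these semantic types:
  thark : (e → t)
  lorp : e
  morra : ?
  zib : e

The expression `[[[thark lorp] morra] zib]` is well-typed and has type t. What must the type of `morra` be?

[[[thark lorp] morra] zib] is required to be t. zib : e cannot yield t as functor, so [[thark lorp] morra] : (e → t).
[[thark lorp] morra] is required to be (e → t). [thark lorp] : t cannot yield (e → t) as functor, so morra : (t → (e → t)).

(t → (e → t))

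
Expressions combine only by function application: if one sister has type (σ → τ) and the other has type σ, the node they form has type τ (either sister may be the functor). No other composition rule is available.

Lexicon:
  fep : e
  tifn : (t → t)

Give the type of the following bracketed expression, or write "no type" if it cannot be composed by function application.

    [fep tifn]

[fep tifn]: e and (t → t) cannot combine by function application — type clash.

no type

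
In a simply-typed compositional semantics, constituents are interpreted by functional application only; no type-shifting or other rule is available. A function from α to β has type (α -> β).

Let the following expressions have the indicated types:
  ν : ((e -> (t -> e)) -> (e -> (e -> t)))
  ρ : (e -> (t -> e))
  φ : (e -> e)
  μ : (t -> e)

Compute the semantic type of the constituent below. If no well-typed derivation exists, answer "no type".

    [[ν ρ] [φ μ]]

no type

[ν ρ] — ν of type ((e -> (t -> e)) -> (e -> (e -> t))) combines with ρ of type (e -> (t -> e)): type (e -> (e -> t)).
At [φ μ]: neither (e -> e) nor (t -> e) can take the other as argument; the node is ill-typed.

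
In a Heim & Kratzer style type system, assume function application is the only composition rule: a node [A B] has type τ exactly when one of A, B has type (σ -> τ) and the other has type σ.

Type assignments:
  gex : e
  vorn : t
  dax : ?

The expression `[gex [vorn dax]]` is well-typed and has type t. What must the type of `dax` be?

(t -> (e -> t))

At [gex [vorn dax]] (required: t): gex is e, which is not a function with range t; hence [vorn dax] is the functor — type (e -> t).
At [vorn dax] (required: (e -> t)): vorn is t, which is not a function with range (e -> t); hence dax is the functor — type (t -> (e -> t)).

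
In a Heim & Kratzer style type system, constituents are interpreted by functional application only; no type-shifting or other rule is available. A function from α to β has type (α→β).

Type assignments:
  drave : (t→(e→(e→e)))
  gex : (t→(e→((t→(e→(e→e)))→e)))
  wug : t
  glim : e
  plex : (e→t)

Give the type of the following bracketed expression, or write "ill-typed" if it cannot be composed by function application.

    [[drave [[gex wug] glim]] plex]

t

[gex wug]: gex is (t→(e→((t→(e→(e→e)))→e))), wug is t; result (e→((t→(e→(e→e)))→e)).
[[gex wug] glim]: [gex wug] is (e→((t→(e→(e→e)))→e)), glim is e; result ((t→(e→(e→e)))→e).
[drave [[gex wug] glim]]: [[gex wug] glim] is ((t→(e→(e→e)))→e), drave is (t→(e→(e→e))); result e.
[[drave [[gex wug] glim]] plex]: plex is (e→t), [drave [[gex wug] glim]] is e; result t.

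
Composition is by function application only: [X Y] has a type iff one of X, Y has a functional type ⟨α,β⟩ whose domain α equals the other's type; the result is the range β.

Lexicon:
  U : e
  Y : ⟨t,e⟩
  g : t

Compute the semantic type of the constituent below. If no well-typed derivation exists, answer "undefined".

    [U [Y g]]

undefined

[Y g]: functor Y : ⟨t,e⟩, argument g : t; result e.
At [U [Y g]]: neither e nor e can take the other as argument; the node is ill-typed.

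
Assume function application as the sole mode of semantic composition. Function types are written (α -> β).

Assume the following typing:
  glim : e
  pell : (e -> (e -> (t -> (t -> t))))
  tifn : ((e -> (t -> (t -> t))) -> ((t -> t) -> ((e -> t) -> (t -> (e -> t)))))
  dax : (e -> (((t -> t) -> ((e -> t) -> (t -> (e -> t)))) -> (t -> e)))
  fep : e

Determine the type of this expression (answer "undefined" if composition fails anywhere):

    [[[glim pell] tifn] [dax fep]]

[glim pell] — pell of type (e -> (e -> (t -> (t -> t)))) combines with glim of type e: type (e -> (t -> (t -> t))).
[[glim pell] tifn] — tifn of type ((e -> (t -> (t -> t))) -> ((t -> t) -> ((e -> t) -> (t -> (e -> t))))) combines with [glim pell] of type (e -> (t -> (t -> t))): type ((t -> t) -> ((e -> t) -> (t -> (e -> t)))).
[dax fep] — dax of type (e -> (((t -> t) -> ((e -> t) -> (t -> (e -> t)))) -> (t -> e))) combines with fep of type e: type (((t -> t) -> ((e -> t) -> (t -> (e -> t)))) -> (t -> e)).
[[[glim pell] tifn] [dax fep]] — [dax fep] of type (((t -> t) -> ((e -> t) -> (t -> (e -> t)))) -> (t -> e)) combines with [[glim pell] tifn] of type ((t -> t) -> ((e -> t) -> (t -> (e -> t)))): type (t -> e).

(t -> e)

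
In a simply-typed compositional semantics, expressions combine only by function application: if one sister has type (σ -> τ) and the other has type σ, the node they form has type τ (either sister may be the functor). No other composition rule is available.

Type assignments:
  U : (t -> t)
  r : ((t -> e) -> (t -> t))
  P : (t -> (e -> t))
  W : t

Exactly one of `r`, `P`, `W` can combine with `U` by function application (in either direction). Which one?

r : ((t -> e) -> (t -> t)) — does not combine with U.
P : (t -> (e -> t)) — does not combine with U.
W — combines: U : (t -> t) takes W : t as argument, giving t.

W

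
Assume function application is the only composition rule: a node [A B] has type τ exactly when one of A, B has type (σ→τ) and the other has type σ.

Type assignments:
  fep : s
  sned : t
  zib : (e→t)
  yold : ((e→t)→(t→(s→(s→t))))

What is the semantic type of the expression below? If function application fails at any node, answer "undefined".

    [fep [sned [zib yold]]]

At [zib yold], yold : ((e→t)→(t→(s→(s→t)))) takes zib : (e→t), giving (t→(s→(s→t))).
At [sned [zib yold]], [zib yold] : (t→(s→(s→t))) takes sned : t, giving (s→(s→t)).
At [fep [sned [zib yold]]], [sned [zib yold]] : (s→(s→t)) takes fep : s, giving (s→t).

(s→t)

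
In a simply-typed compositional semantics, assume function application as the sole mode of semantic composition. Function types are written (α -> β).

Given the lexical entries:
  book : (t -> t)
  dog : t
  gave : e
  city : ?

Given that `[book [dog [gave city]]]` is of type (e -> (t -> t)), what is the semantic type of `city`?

For [book [dog [gave city]]] to have type (e -> (t -> t)) with book of type (t -> t), [dog [gave city]] must be the function: [dog [gave city]] : ((t -> t) -> (e -> (t -> t))).
For [dog [gave city]] to have type ((t -> t) -> (e -> (t -> t))) with dog of type t, [gave city] must be the function: [gave city] : (t -> ((t -> t) -> (e -> (t -> t)))).
For [gave city] to have type (t -> ((t -> t) -> (e -> (t -> t)))) with gave of type e, city must be the function: city : (e -> (t -> ((t -> t) -> (e -> (t -> t))))).

(e -> (t -> ((t -> t) -> (e -> (t -> t)))))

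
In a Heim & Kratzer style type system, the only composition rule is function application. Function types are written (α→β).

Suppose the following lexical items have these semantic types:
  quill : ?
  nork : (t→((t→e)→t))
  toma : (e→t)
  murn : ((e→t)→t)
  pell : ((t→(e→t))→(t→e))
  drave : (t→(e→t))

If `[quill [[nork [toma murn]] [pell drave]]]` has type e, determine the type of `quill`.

[quill [[nork [toma murn]] [pell drave]]] must have type e. The sister [[nork [toma murn]] [pell drave]] has type t; that is not a function onto e, so quill must be the functor, of type (t→e).

(t→e)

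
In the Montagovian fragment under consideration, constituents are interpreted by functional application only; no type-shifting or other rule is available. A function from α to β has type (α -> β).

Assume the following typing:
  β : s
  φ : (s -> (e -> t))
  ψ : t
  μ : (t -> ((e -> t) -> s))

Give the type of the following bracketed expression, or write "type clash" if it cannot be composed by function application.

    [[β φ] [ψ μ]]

s

[β φ]: (s -> (e -> t)) applied to s yields (e -> t).
[ψ μ]: (t -> ((e -> t) -> s)) applied to t yields ((e -> t) -> s).
[[β φ] [ψ μ]]: ((e -> t) -> s) applied to (e -> t) yields s.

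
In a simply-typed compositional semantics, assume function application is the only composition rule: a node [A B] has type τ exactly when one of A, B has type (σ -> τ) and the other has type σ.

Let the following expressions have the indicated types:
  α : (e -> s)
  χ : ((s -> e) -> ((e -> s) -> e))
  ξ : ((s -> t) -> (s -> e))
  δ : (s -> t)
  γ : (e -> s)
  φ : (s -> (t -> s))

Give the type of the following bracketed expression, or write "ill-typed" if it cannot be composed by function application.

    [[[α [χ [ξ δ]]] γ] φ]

(t -> s)

[ξ δ]: functor ξ : ((s -> t) -> (s -> e)), argument δ : (s -> t); result (s -> e).
[χ [ξ δ]]: functor χ : ((s -> e) -> ((e -> s) -> e)), argument [ξ δ] : (s -> e); result ((e -> s) -> e).
[α [χ [ξ δ]]]: functor [χ [ξ δ]] : ((e -> s) -> e), argument α : (e -> s); result e.
[[α [χ [ξ δ]]] γ]: functor γ : (e -> s), argument [α [χ [ξ δ]]] : e; result s.
[[[α [χ [ξ δ]]] γ] φ]: functor φ : (s -> (t -> s)), argument [[α [χ [ξ δ]]] γ] : s; result (t -> s).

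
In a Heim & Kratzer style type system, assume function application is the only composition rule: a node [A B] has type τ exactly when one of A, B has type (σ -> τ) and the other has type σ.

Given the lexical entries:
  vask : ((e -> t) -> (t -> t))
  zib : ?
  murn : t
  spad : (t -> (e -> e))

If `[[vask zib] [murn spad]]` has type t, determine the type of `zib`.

(((e -> t) -> (t -> t)) -> ((e -> e) -> t))

[[vask zib] [murn spad]] is required to be t. [murn spad] : (e -> e) cannot yield t as functor, so [vask zib] : ((e -> e) -> t).
[vask zib] is required to be ((e -> e) -> t). vask : ((e -> t) -> (t -> t)) cannot yield ((e -> e) -> t) as functor, so zib : (((e -> t) -> (t -> t)) -> ((e -> e) -> t)).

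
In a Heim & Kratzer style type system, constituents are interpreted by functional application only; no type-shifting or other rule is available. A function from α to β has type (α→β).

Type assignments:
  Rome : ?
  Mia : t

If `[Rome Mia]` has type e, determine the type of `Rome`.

[Rome Mia] must have type e. The sister Mia has type t; that is not a function onto e, so Rome must be the functor, of type (t→e).

(t→e)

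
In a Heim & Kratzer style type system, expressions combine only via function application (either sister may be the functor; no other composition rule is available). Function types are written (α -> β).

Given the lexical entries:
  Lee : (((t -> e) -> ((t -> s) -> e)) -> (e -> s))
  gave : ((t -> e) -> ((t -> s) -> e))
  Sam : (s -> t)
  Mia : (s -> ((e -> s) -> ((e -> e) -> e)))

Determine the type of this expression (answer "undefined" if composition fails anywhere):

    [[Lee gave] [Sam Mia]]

[Lee gave]: (((t -> e) -> ((t -> s) -> e)) -> (e -> s)) applied to ((t -> e) -> ((t -> s) -> e)) yields (e -> s).
At [Sam Mia]: neither (s -> t) nor (s -> ((e -> s) -> ((e -> e) -> e))) can take the other as argument; the node is ill-typed.

undefined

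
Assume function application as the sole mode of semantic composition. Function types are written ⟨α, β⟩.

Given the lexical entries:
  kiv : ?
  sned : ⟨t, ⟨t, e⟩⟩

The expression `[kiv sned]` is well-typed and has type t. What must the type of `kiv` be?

⟨⟨t, ⟨t, e⟩⟩, t⟩

[kiv sned] must have type t. The sister sned has type ⟨t, ⟨t, e⟩⟩; that is not a function onto t, so kiv must be the functor, of type ⟨⟨t, ⟨t, e⟩⟩, t⟩.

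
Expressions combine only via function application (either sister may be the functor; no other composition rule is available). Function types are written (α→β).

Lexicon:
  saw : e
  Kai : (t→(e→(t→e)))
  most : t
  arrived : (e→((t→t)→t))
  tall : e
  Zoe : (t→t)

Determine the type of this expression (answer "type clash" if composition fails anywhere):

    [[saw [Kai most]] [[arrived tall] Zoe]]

[Kai most]: functor Kai : (t→(e→(t→e))), argument most : t; result (e→(t→e)).
[saw [Kai most]]: functor [Kai most] : (e→(t→e)), argument saw : e; result (t→e).
[arrived tall]: functor arrived : (e→((t→t)→t)), argument tall : e; result ((t→t)→t).
[[arrived tall] Zoe]: functor [arrived tall] : ((t→t)→t), argument Zoe : (t→t); result t.
[[saw [Kai most]] [[arrived tall] Zoe]]: functor [saw [Kai most]] : (t→e), argument [[arrived tall] Zoe] : t; result e.

e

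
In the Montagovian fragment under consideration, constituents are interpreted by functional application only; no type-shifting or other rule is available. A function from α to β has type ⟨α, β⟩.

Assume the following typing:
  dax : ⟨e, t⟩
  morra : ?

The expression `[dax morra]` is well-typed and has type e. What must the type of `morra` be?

⟨⟨e, t⟩, e⟩

[dax morra] must have type e. The sister dax has type ⟨e, t⟩; that is not a function onto e, so morra must be the functor, of type ⟨⟨e, t⟩, e⟩.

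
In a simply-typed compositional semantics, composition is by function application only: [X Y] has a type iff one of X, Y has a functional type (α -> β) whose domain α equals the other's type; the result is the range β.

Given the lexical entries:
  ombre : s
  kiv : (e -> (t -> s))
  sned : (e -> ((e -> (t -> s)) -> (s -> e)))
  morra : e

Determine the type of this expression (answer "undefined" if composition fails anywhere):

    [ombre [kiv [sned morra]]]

e

At [sned morra], sned : (e -> ((e -> (t -> s)) -> (s -> e))) takes morra : e, giving ((e -> (t -> s)) -> (s -> e)).
At [kiv [sned morra]], [sned morra] : ((e -> (t -> s)) -> (s -> e)) takes kiv : (e -> (t -> s)), giving (s -> e).
At [ombre [kiv [sned morra]]], [kiv [sned morra]] : (s -> e) takes ombre : s, giving e.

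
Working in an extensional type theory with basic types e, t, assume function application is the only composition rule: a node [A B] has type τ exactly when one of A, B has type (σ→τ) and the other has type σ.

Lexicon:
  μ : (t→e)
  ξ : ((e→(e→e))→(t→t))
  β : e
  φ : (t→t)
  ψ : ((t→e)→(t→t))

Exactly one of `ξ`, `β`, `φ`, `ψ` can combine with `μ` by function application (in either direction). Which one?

ξ : ((e→(e→e))→(t→t)) — μ needs t; ξ needs (e→(e→e)); neither fits.
β : e — μ needs t; β needs nothing (atomic); neither fits.
φ : (t→t) — μ needs t; φ needs t; neither fits.
ψ — combines: ψ : ((t→e)→(t→t)) takes μ : (t→e) as argument, giving (t→t).

ψ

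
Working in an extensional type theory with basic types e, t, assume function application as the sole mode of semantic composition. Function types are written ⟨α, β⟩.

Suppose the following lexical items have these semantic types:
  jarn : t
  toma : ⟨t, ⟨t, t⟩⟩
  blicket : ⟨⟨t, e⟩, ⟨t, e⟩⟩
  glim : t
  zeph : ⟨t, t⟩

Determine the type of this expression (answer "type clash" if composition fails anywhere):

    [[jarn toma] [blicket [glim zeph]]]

[jarn toma]: toma is ⟨t, ⟨t, t⟩⟩, jarn is t; result ⟨t, t⟩.
[glim zeph]: zeph is ⟨t, t⟩, glim is t; result t.
[blicket [glim zeph]]: ⟨⟨t, e⟩, ⟨t, e⟩⟩ with t — neither is a function whose domain matches the other; composition fails here.

type clash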